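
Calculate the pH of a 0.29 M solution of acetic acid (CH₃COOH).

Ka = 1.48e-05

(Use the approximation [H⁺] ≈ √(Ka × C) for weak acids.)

[H⁺] = √(Ka × C) = √(1.48e-05 × 0.29) = 2.0717e-03. pH = -log(2.0717e-03)

pH = 2.68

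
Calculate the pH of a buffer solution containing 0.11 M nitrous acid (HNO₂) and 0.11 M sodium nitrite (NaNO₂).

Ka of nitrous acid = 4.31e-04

pKa = -log(4.31e-04) = 3.37. pH = pKa + log([A⁻]/[HA]) = 3.37 + log(0.11/0.11)

pH = 3.37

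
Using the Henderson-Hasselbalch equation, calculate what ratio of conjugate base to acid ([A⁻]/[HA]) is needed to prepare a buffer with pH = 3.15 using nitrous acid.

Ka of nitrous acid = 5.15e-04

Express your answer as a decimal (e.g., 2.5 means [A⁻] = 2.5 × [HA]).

pKa = -log(5.15e-04) = 3.2882. pH = pKa + log([A⁻]/[HA]), so log([A⁻]/[HA]) = pH − pKa = 3.15 − 3.2882 = -0.1382. [A⁻]/[HA] = 10^(-0.1382) = 0.727

[A⁻]/[HA] = 0.727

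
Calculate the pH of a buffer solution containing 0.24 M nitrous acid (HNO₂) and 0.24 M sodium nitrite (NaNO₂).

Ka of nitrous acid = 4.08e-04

pKa = -log(4.08e-04) = 3.39. pH = pKa + log([A⁻]/[HA]) = 3.39 + log(0.24/0.24)

pH = 3.39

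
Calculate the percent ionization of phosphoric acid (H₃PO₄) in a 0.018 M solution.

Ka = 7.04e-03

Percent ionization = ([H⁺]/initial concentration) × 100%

Using Ka equilibrium: x² + Ka×x - Ka×C = 0. Solving: [H⁺] = 8.2745e-03. Percent = (8.2745e-03/0.018) × 100

Percent ionization = 46%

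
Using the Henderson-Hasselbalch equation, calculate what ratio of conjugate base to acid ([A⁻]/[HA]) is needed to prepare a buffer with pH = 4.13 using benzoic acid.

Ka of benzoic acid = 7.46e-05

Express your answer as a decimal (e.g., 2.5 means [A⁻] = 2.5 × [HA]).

pKa = -log(7.46e-05) = 4.1273. pH = pKa + log([A⁻]/[HA]), so log([A⁻]/[HA]) = pH − pKa = 4.13 − 4.1273 = 0.0027. [A⁻]/[HA] = 10^(0.0027) = 1.01

[A⁻]/[HA] = 1.01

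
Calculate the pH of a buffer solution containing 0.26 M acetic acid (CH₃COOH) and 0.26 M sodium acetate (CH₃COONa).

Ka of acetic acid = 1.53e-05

pKa = -log(1.53e-05) = 4.82. pH = pKa + log([A⁻]/[HA]) = 4.82 + log(0.26/0.26)

pH = 4.82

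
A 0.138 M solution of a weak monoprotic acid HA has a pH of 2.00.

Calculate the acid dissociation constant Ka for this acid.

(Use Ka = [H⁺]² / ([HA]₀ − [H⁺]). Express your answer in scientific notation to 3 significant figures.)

[H⁺] = 10^(−pH) = 10^(−2.00) = 1.000e-02 M. For HA ⇌ H⁺ + A⁻, Ka = [H⁺][A⁻]/[HA] = [H⁺]² / ([HA]₀ − [H⁺]) = (1.000e-02)² / (0.138 − 1.000e-02) = 7.81e-04.

K_a = 7.81e-04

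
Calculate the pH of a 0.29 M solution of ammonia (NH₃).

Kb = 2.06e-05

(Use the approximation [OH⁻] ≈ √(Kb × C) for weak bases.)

[OH⁻] = √(Kb × C) = √(2.06e-05 × 0.29) = 2.4442e-03. pOH = 2.61, pH = 14 - pOH

pH = 11.39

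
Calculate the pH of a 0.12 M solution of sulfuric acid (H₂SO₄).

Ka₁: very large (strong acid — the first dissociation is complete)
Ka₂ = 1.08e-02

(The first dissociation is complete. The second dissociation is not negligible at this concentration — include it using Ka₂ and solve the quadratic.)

First dissociation is complete: [H⁺]₀ = [HSO₄⁻]₀ = C = 0.12 M. Second dissociation HSO₄⁻ ⇌ H⁺ + SO₄²⁻: let x = [SO₄²⁻]. Ka₂ = (C + x)·x / (C − x) = 1.08e-02 → x² + (C + Ka₂)·x − Ka₂·C = 0 → x² + 0.13080·x − 1.296e-03 = 0. x = (−0.13080 + √(0.13080² + 4 × 1.296e-03)) / 2 = 9.2536e-03 M. [H⁺] = C + x = 0.12 + 9.2536e-03 = 1.2925e-01 M. pH = -log(1.2925e-01) = 0.89.

pH = 0.89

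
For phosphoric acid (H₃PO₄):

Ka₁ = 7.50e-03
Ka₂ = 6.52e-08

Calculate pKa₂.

pKa₂ = -log(Ka₂) = -log(6.52e-08) = 7.19.

pK_{a2} = 7.19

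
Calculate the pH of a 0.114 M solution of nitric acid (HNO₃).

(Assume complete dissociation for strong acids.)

[H⁺] = 0.114 M for strong acid. pH = -log[H⁺] = -log(0.114)

pH = 0.94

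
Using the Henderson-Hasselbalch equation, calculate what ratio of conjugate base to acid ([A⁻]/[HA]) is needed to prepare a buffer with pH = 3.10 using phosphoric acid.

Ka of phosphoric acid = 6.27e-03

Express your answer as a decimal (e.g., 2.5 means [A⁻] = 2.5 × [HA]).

pKa = -log(6.27e-03) = 2.2027. pH = pKa + log([A⁻]/[HA]), so log([A⁻]/[HA]) = pH − pKa = 3.10 − 2.2027 = 0.8973. [A⁻]/[HA] = 10^(0.8973) = 7.89

[A⁻]/[HA] = 7.89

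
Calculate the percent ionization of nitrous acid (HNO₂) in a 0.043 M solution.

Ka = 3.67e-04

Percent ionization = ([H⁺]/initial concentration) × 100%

Using Ka equilibrium: x² + Ka×x - Ka×C = 0. Solving: [H⁺] = 3.7933e-03. Percent = (3.7933e-03/0.043) × 100

Percent ionization = 8.82%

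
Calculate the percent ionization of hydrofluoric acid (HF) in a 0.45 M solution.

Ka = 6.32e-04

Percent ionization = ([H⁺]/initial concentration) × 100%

Using Ka equilibrium: x² + Ka×x - Ka×C = 0. Solving: [H⁺] = 1.6551e-02. Percent = (1.6551e-02/0.45) × 100

Percent ionization = 3.68%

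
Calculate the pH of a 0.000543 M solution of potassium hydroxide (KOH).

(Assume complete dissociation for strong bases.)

[OH⁻] = 0.000543 M for strong base. pOH = -log[OH⁻] = 3.27, pH = 14 - pOH

pH = 10.73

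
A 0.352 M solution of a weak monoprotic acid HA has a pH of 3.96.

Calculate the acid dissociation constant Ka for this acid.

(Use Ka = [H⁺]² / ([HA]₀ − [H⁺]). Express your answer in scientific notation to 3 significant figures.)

[H⁺] = 10^(−pH) = 10^(−3.96) = 1.096e-04 M. For HA ⇌ H⁺ + A⁻, Ka = [H⁺][A⁻]/[HA] = [H⁺]² / ([HA]₀ − [H⁺]) = (1.096e-04)² / (0.352 − 1.096e-04) = 3.42e-08.

K_a = 3.42e-08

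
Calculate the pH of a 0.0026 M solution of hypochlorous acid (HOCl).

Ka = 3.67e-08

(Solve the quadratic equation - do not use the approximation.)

x² + Ka×x - Ka×C = 0. Using quadratic formula: [H⁺] = 9.7500e-06

pH = 5.01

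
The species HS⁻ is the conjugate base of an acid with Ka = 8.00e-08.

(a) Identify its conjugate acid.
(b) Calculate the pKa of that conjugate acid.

(a) The conjugate acid is formed by adding one H⁺ to HS⁻, giving H₂S. (b) pKa = -log(Ka) = -log(8.00e-08) = 7.10.

Conjugate acid: H₂S; pK_a = 7.10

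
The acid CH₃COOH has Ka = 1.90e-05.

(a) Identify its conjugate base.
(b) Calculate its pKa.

(a) The conjugate base is formed by removing one H⁺ from CH₃COOH, giving CH₃COO⁻. (b) pKa = -log(Ka) = -log(1.90e-05) = 4.72.

Conjugate base: CH₃COO⁻; pK_a = 4.72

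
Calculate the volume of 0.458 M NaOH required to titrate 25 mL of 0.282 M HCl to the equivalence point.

At equivalence: moles acid = moles base. moles HCl = 0.282 × 25/1000 = 0.00705 mol. V_base = moles / 0.458 × 1000 = 15.4 mL.

V_{base} = 15.4 mL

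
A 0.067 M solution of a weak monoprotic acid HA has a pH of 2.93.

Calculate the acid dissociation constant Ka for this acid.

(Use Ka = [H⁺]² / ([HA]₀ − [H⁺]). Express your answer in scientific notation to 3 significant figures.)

[H⁺] = 10^(−pH) = 10^(−2.93) = 1.175e-03 M. For HA ⇌ H⁺ + A⁻, Ka = [H⁺][A⁻]/[HA] = [H⁺]² / ([HA]₀ − [H⁺]) = (1.175e-03)² / (0.067 − 1.175e-03) = 2.10e-05.

K_a = 2.10e-05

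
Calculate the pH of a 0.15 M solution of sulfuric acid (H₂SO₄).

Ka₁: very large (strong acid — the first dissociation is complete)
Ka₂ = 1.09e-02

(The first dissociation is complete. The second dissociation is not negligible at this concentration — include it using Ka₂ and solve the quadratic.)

First dissociation is complete: [H⁺]₀ = [HSO₄⁻]₀ = C = 0.15 M. Second dissociation HSO₄⁻ ⇌ H⁺ + SO₄²⁻: let x = [SO₄²⁻]. Ka₂ = (C + x)·x / (C − x) = 1.09e-02 → x² + (C + Ka₂)·x − Ka₂·C = 0 → x² + 0.16090·x − 1.635e-03 = 0. x = (−0.16090 + √(0.16090² + 4 × 1.635e-03)) / 2 = 9.5900e-03 M. [H⁺] = C + x = 0.15 + 9.5900e-03 = 1.5959e-01 M. pH = -log(1.5959e-01) = 0.80.

pH = 0.80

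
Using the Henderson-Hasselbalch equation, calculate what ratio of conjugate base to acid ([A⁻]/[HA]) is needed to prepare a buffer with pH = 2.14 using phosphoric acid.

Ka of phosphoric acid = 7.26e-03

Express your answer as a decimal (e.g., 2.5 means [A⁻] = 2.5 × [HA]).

pKa = -log(7.26e-03) = 2.1391. pH = pKa + log([A⁻]/[HA]), so log([A⁻]/[HA]) = pH − pKa = 2.14 − 2.1391 = 0.0009. [A⁻]/[HA] = 10^(0.0009) = 1.00

[A⁻]/[HA] = 1.00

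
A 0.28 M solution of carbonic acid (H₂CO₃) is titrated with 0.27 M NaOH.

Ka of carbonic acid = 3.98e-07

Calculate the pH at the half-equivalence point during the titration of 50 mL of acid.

At half-equivalence [HA] = [A⁻], so Henderson-Hasselbalch gives pH = pKa = -log(3.98e-07) = 6.40.

pH = pKa = 6.40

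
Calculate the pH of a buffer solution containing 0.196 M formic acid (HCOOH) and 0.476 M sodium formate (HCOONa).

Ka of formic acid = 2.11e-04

pKa = -log(2.11e-04) = 3.68. pH = pKa + log([A⁻]/[HA]) = 3.68 + log(0.476/0.196)

pH = 4.06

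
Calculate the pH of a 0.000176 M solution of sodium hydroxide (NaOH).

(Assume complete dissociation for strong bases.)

[OH⁻] = 0.000176 M for strong base. pOH = -log[OH⁻] = 3.75, pH = 14 - pOH

pH = 10.25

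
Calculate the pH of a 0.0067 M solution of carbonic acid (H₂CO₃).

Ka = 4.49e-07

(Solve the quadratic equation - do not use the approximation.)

x² + Ka×x - Ka×C = 0. Using quadratic formula: [H⁺] = 5.4624e-05

pH = 4.26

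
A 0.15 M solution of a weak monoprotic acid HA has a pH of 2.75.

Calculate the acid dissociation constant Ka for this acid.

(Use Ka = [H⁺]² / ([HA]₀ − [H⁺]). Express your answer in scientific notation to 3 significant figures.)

[H⁺] = 10^(−pH) = 10^(−2.75) = 1.778e-03 M. For HA ⇌ H⁺ + A⁻, Ka = [H⁺][A⁻]/[HA] = [H⁺]² / ([HA]₀ − [H⁺]) = (1.778e-03)² / (0.15 − 1.778e-03) = 2.13e-05.

K_a = 2.13e-05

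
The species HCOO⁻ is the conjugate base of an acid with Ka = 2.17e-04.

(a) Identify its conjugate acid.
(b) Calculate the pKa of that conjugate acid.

(a) The conjugate acid is formed by adding one H⁺ to HCOO⁻, giving HCOOH. (b) pKa = -log(Ka) = -log(2.17e-04) = 3.66.

Conjugate acid: HCOOH; pK_a = 3.66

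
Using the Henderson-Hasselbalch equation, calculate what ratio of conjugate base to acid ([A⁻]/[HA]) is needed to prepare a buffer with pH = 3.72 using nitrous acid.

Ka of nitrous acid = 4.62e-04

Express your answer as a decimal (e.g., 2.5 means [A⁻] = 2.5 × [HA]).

pKa = -log(4.62e-04) = 3.3354. pH = pKa + log([A⁻]/[HA]), so log([A⁻]/[HA]) = pH − pKa = 3.72 − 3.3354 = 0.3846. [A⁻]/[HA] = 10^(0.3846) = 2.42

[A⁻]/[HA] = 2.42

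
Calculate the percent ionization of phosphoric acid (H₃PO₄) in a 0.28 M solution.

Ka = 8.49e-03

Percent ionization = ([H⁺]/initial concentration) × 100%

Using Ka equilibrium: x² + Ka×x - Ka×C = 0. Solving: [H⁺] = 4.4696e-02. Percent = (4.4696e-02/0.28) × 100

Percent ionization = 16%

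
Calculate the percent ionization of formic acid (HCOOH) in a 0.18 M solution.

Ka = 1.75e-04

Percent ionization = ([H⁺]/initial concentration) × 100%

Using Ka equilibrium: x² + Ka×x - Ka×C = 0. Solving: [H⁺] = 5.5257e-03. Percent = (5.5257e-03/0.18) × 100

Percent ionization = 3.07%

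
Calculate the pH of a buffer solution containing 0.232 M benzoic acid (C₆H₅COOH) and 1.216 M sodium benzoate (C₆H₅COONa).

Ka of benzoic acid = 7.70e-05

pKa = -log(7.70e-05) = 4.11. pH = pKa + log([A⁻]/[HA]) = 4.11 + log(1.216/0.232)

pH = 4.83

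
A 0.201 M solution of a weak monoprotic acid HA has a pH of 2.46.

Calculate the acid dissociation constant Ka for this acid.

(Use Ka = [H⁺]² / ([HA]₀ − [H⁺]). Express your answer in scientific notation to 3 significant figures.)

[H⁺] = 10^(−pH) = 10^(−2.46) = 3.467e-03 M. For HA ⇌ H⁺ + A⁻, Ka = [H⁺][A⁻]/[HA] = [H⁺]² / ([HA]₀ − [H⁺]) = (3.467e-03)² / (0.201 − 3.467e-03) = 6.09e-05.

K_a = 6.09e-05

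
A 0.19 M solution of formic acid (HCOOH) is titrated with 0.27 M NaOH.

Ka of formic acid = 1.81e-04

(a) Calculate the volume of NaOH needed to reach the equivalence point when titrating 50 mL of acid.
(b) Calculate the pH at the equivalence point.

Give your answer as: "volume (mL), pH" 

moles acid = 0.19 × 50/1000 = 0.0095 mol; V_base = moles/0.27 × 1000 = 35.2 mL. At equivalence only the conjugate base is present: [A⁻] = 0.0095/0.085 = 1.1152e-01 M. Kb = Kw/Ka = 5.52e-11; [OH⁻] = √(Kb × [A⁻]) = 2.4822e-06; pOH = 5.61; pH = 14 - pOH = 8.39.

V = 35.2 mL, pH = 8.39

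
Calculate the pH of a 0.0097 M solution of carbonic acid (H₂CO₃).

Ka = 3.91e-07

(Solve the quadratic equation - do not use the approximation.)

x² + Ka×x - Ka×C = 0. Using quadratic formula: [H⁺] = 6.1390e-05

pH = 4.21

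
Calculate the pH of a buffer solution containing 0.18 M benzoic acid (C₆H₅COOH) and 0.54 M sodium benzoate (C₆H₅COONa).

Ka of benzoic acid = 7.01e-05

pKa = -log(7.01e-05) = 4.15. pH = pKa + log([A⁻]/[HA]) = 4.15 + log(0.54/0.18)

pH = 4.63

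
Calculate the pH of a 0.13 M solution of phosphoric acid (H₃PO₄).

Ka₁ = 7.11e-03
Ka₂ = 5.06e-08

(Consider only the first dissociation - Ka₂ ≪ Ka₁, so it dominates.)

First dissociation dominates. From Ka₁ = [H⁺][HA⁻]/[H₂A], x² + Ka₁·x − Ka₁·C = 0 with C = 0.13 M and Ka₁ = 7.11e-03. Solving: [H⁺] = (−Ka₁ + √(Ka₁² + 4·Ka₁·C)) / 2 = 2.7054e-02 M. pH = -log(2.7054e-02) = 1.57.

pH = 1.57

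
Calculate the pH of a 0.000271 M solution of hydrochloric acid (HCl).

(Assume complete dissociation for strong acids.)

[H⁺] = 0.000271 M for strong acid. pH = -log[H⁺] = -log(0.000271)

pH = 3.57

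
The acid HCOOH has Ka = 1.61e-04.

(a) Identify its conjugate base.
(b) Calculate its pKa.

(a) The conjugate base is formed by removing one H⁺ from HCOOH, giving HCOO⁻. (b) pKa = -log(Ka) = -log(1.61e-04) = 3.79.

Conjugate base: HCOO⁻; pK_a = 3.79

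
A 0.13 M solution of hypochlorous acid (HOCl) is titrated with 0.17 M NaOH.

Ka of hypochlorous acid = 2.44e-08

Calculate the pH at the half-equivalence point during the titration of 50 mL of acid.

At half-equivalence [HA] = [A⁻], so Henderson-Hasselbalch gives pH = pKa = -log(2.44e-08) = 7.61.

pH = pKa = 7.61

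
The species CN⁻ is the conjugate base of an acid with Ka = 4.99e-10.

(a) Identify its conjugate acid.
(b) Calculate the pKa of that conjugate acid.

(a) The conjugate acid is formed by adding one H⁺ to CN⁻, giving HCN. (b) pKa = -log(Ka) = -log(4.99e-10) = 9.30.

Conjugate acid: HCN; pK_a = 9.30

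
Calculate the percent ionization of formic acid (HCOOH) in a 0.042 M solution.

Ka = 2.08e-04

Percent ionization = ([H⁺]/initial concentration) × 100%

Using Ka equilibrium: x² + Ka×x - Ka×C = 0. Solving: [H⁺] = 2.8535e-03. Percent = (2.8535e-03/0.042) × 100

Percent ionization = 6.79%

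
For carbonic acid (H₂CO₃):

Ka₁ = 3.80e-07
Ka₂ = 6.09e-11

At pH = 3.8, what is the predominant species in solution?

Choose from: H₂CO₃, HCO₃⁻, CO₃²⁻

pKa₁ = 6.42, pKa₂ = 10.22. For a polyprotic acid the predominant species crosses at each pKa: below pKa_n the protonated form dominates, above it the deprotonated form does. At pH = 3.8, the predominant species is H₂CO₃.

H₂CO₃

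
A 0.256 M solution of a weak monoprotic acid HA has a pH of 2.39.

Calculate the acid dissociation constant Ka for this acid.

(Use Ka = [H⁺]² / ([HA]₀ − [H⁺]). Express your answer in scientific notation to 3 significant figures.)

[H⁺] = 10^(−pH) = 10^(−2.39) = 4.074e-03 M. For HA ⇌ H⁺ + A⁻, Ka = [H⁺][A⁻]/[HA] = [H⁺]² / ([HA]₀ − [H⁺]) = (4.074e-03)² / (0.256 − 4.074e-03) = 6.59e-05.

K_a = 6.59e-05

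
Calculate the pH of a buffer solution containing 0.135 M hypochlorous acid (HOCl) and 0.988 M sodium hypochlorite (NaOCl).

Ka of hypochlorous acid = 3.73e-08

pKa = -log(3.73e-08) = 7.43. pH = pKa + log([A⁻]/[HA]) = 7.43 + log(0.988/0.135)

pH = 8.29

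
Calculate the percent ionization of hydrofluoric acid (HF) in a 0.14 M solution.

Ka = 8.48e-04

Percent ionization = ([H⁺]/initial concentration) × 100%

Using Ka equilibrium: x² + Ka×x - Ka×C = 0. Solving: [H⁺] = 1.0480e-02. Percent = (1.0480e-02/0.14) × 100

Percent ionization = 7.49%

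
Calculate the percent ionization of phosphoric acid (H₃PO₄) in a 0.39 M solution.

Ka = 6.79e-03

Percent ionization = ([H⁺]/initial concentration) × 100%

Using Ka equilibrium: x² + Ka×x - Ka×C = 0. Solving: [H⁺] = 4.8177e-02. Percent = (4.8177e-02/0.39) × 100

Percent ionization = 12.4%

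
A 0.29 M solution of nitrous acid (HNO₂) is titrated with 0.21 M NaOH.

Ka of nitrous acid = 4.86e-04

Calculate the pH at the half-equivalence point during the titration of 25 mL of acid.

At half-equivalence [HA] = [A⁻], so Henderson-Hasselbalch gives pH = pKa = -log(4.86e-04) = 3.31.

pH = pKa = 3.31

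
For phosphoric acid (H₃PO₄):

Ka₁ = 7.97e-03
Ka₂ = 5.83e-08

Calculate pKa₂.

pKa₂ = -log(Ka₂) = -log(5.83e-08) = 7.23.

pK_{a2} = 7.23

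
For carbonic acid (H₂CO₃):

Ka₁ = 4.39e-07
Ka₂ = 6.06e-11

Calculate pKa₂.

pKa₂ = -log(Ka₂) = -log(6.06e-11) = 10.22.

pK_{a2} = 10.22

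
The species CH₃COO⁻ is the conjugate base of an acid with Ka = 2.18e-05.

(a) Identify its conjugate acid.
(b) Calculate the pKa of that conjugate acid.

(a) The conjugate acid is formed by adding one H⁺ to CH₃COO⁻, giving CH₃COOH. (b) pKa = -log(Ka) = -log(2.18e-05) = 4.66.

Conjugate acid: CH₃COOH; pK_a = 4.66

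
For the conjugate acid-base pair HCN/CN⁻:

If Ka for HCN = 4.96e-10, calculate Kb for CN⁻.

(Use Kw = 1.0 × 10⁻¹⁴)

For a conjugate pair Ka × Kb = Kw, so Kb = Kw/Ka = 1.0 × 10⁻¹⁴ / 4.96e-10 = 2.02e-05.

K_b = 2.02e-05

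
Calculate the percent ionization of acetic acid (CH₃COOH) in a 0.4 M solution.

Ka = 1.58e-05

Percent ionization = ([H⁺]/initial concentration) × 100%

Using Ka equilibrium: x² + Ka×x - Ka×C = 0. Solving: [H⁺] = 2.5061e-03. Percent = (2.5061e-03/0.4) × 100

Percent ionization = 0.627%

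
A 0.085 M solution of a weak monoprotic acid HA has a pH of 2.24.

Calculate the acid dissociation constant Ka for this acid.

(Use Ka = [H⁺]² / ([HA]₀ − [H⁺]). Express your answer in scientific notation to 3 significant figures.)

[H⁺] = 10^(−pH) = 10^(−2.24) = 5.754e-03 M. For HA ⇌ H⁺ + A⁻, Ka = [H⁺][A⁻]/[HA] = [H⁺]² / ([HA]₀ − [H⁺]) = (5.754e-03)² / (0.085 − 5.754e-03) = 4.18e-04.

K_a = 4.18e-04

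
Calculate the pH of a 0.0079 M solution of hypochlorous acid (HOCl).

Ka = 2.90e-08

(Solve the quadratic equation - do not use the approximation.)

x² + Ka×x - Ka×C = 0. Using quadratic formula: [H⁺] = 1.5122e-05

pH = 4.82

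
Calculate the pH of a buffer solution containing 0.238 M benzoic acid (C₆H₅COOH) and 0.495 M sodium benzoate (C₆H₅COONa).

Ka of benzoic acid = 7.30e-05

pKa = -log(7.30e-05) = 4.14. pH = pKa + log([A⁻]/[HA]) = 4.14 + log(0.495/0.238)

pH = 4.45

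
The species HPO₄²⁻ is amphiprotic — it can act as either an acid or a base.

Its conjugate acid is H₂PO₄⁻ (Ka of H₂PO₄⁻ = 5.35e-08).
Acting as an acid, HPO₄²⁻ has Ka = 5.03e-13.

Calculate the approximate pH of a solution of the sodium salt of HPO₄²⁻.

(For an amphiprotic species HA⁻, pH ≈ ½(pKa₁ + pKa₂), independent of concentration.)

pKa₁ = -log(5.35e-08) = 7.27; pKa₂ = -log(5.03e-13) = 12.30. For an amphiprotic species, pH ≈ ½(pKa₁ + pKa₂) = ½(7.27 + 12.30) = 9.79.

pH = 9.79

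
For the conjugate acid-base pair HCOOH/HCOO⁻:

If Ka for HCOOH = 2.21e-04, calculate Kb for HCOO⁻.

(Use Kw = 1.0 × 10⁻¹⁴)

For a conjugate pair Ka × Kb = Kw, so Kb = Kw/Ka = 1.0 × 10⁻¹⁴ / 2.21e-04 = 4.52e-11.

K_b = 4.52e-11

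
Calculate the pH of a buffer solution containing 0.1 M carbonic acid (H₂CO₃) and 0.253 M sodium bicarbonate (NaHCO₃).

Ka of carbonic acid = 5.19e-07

pKa = -log(5.19e-07) = 6.28. pH = pKa + log([A⁻]/[HA]) = 6.28 + log(0.253/0.1)

pH = 6.69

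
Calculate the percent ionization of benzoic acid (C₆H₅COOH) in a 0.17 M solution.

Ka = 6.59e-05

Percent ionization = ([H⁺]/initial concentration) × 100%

Using Ka equilibrium: x² + Ka×x - Ka×C = 0. Solving: [H⁺] = 3.3143e-03. Percent = (3.3143e-03/0.17) × 100

Percent ionization = 1.95%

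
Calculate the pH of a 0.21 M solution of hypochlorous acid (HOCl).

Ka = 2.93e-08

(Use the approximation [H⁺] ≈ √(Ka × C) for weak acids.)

[H⁺] = √(Ka × C) = √(2.93e-08 × 0.21) = 7.8441e-05. pH = -log(7.8441e-05)

pH = 4.11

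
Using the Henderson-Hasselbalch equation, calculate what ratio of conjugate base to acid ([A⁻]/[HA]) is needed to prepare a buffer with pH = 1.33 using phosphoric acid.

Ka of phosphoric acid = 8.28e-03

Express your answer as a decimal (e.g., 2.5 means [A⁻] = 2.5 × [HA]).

pKa = -log(8.28e-03) = 2.0820. pH = pKa + log([A⁻]/[HA]), so log([A⁻]/[HA]) = pH − pKa = 1.33 − 2.0820 = -0.7520. [A⁻]/[HA] = 10^(-0.7520) = 0.177

[A⁻]/[HA] = 0.177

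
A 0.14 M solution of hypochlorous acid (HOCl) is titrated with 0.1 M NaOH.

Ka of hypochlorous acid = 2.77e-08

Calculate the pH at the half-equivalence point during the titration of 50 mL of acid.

At half-equivalence [HA] = [A⁻], so Henderson-Hasselbalch gives pH = pKa = -log(2.77e-08) = 7.56.

pH = pKa = 7.56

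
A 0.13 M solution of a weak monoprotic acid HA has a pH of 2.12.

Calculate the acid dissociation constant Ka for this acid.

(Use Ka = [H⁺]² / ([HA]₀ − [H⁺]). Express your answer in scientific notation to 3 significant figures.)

[H⁺] = 10^(−pH) = 10^(−2.12) = 7.586e-03 M. For HA ⇌ H⁺ + A⁻, Ka = [H⁺][A⁻]/[HA] = [H⁺]² / ([HA]₀ − [H⁺]) = (7.586e-03)² / (0.13 − 7.586e-03) = 4.70e-04.

K_a = 4.70e-04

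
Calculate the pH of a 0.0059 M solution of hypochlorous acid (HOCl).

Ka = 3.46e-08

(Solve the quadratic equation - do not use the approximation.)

x² + Ka×x - Ka×C = 0. Using quadratic formula: [H⁺] = 1.4270e-05

pH = 4.85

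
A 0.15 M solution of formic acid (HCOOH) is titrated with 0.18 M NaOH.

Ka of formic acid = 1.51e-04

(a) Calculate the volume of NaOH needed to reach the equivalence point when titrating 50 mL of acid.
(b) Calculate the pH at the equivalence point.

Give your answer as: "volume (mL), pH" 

moles acid = 0.15 × 50/1000 = 0.0075 mol; V_base = moles/0.18 × 1000 = 41.7 mL. At equivalence only the conjugate base is present: [A⁻] = 0.0075/0.092 = 8.1818e-02 M. Kb = Kw/Ka = 6.62e-11; [OH⁻] = √(Kb × [A⁻]) = 2.3278e-06; pOH = 5.63; pH = 14 - pOH = 8.37.

V = 41.7 mL, pH = 8.37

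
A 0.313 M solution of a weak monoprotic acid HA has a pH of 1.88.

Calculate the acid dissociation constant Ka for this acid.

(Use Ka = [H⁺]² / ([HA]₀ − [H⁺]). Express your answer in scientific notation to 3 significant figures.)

[H⁺] = 10^(−pH) = 10^(−1.88) = 1.318e-02 M. For HA ⇌ H⁺ + A⁻, Ka = [H⁺][A⁻]/[HA] = [H⁺]² / ([HA]₀ − [H⁺]) = (1.318e-02)² / (0.313 − 1.318e-02) = 5.80e-04.

K_a = 5.80e-04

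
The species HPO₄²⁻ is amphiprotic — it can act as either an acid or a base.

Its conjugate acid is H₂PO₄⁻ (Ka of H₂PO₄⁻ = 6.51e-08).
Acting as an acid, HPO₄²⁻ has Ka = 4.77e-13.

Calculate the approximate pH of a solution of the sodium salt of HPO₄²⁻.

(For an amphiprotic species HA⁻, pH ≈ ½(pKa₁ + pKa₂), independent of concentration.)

pKa₁ = -log(6.51e-08) = 7.19; pKa₂ = -log(4.77e-13) = 12.32. For an amphiprotic species, pH ≈ ½(pKa₁ + pKa₂) = ½(7.19 + 12.32) = 9.75.

pH = 9.75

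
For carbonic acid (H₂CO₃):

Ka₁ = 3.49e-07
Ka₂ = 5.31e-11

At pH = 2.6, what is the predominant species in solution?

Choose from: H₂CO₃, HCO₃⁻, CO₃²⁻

pKa₁ = 6.46, pKa₂ = 10.27. For a polyprotic acid the predominant species crosses at each pKa: below pKa_n the protonated form dominates, above it the deprotonated form does. At pH = 2.6, the predominant species is H₂CO₃.

H₂CO₃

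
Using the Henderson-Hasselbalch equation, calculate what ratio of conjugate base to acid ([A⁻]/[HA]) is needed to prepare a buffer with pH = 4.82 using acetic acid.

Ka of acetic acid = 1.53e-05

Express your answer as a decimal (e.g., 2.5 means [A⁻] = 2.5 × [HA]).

pKa = -log(1.53e-05) = 4.8153. pH = pKa + log([A⁻]/[HA]), so log([A⁻]/[HA]) = pH − pKa = 4.82 − 4.8153 = 0.0047. [A⁻]/[HA] = 10^(0.0047) = 1.01

[A⁻]/[HA] = 1.01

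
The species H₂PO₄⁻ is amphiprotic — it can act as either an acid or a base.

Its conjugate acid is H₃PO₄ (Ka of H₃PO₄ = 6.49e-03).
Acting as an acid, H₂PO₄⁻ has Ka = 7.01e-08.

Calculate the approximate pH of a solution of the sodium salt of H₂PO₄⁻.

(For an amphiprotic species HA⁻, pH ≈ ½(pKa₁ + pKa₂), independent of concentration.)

pKa₁ = -log(6.49e-03) = 2.19; pKa₂ = -log(7.01e-08) = 7.15. For an amphiprotic species, pH ≈ ½(pKa₁ + pKa₂) = ½(2.19 + 7.15) = 4.67.

pH = 4.67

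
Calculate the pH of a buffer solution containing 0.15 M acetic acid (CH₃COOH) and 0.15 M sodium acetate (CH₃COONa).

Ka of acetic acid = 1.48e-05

pKa = -log(1.48e-05) = 4.83. pH = pKa + log([A⁻]/[HA]) = 4.83 + log(0.15/0.15)

pH = 4.83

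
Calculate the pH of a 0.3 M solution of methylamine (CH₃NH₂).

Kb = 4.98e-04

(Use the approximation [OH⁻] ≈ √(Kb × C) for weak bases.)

[OH⁻] = √(Kb × C) = √(4.98e-04 × 0.3) = 1.2223e-02. pOH = 1.91, pH = 14 - pOH

pH = 12.09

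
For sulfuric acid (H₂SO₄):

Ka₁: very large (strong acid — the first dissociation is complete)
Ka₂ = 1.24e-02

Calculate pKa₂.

pKa₂ = -log(Ka₂) = -log(1.24e-02) = 1.91.

pK_{a2} = 1.91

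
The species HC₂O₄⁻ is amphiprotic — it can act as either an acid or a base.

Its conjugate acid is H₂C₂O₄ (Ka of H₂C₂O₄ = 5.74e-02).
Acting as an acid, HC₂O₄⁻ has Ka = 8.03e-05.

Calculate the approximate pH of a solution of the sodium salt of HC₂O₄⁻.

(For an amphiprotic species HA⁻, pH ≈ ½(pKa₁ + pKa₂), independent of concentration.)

pKa₁ = -log(5.74e-02) = 1.24; pKa₂ = -log(8.03e-05) = 4.10. For an amphiprotic species, pH ≈ ½(pKa₁ + pKa₂) = ½(1.24 + 4.10) = 2.67.

pH = 2.67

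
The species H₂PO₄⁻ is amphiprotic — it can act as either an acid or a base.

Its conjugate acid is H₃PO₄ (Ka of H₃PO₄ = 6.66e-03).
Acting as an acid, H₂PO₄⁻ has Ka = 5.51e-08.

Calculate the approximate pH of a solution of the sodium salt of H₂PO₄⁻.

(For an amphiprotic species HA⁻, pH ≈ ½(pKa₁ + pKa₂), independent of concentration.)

pKa₁ = -log(6.66e-03) = 2.18; pKa₂ = -log(5.51e-08) = 7.26. For an amphiprotic species, pH ≈ ½(pKa₁ + pKa₂) = ½(2.18 + 7.26) = 4.72.

pH = 4.72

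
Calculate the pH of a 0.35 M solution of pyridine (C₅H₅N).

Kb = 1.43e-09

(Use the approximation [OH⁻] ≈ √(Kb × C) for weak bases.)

[OH⁻] = √(Kb × C) = √(1.43e-09 × 0.35) = 2.2372e-05. pOH = 4.65, pH = 14 - pOH

pH = 9.35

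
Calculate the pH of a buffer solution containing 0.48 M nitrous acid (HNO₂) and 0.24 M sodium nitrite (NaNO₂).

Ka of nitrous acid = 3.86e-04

pKa = -log(3.86e-04) = 3.41. pH = pKa + log([A⁻]/[HA]) = 3.41 + log(0.24/0.48)

pH = 3.11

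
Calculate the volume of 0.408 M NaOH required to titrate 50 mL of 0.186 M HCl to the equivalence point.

At equivalence: moles acid = moles base. moles HCl = 0.186 × 50/1000 = 0.0093 mol. V_base = moles / 0.408 × 1000 = 22.8 mL.

V_{base} = 22.8 mL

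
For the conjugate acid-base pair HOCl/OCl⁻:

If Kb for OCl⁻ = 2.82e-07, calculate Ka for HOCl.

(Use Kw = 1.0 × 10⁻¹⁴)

For a conjugate pair Ka × Kb = Kw, so Ka = Kw/Kb = 1.0 × 10⁻¹⁴ / 2.82e-07 = 3.55e-08.

K_a = 3.55e-08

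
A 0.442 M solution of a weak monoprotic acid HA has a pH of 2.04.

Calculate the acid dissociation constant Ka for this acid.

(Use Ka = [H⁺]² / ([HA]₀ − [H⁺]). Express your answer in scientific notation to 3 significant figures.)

[H⁺] = 10^(−pH) = 10^(−2.04) = 9.120e-03 M. For HA ⇌ H⁺ + A⁻, Ka = [H⁺][A⁻]/[HA] = [H⁺]² / ([HA]₀ − [H⁺]) = (9.120e-03)² / (0.442 − 9.120e-03) = 1.92e-04.

K_a = 1.92e-04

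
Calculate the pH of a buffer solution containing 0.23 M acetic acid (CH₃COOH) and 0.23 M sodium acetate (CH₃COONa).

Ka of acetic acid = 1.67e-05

pKa = -log(1.67e-05) = 4.78. pH = pKa + log([A⁻]/[HA]) = 4.78 + log(0.23/0.23)

pH = 4.78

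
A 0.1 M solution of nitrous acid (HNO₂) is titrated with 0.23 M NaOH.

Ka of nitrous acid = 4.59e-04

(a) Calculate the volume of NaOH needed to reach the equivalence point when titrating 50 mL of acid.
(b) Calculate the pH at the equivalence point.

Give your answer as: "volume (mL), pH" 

moles acid = 0.1 × 50/1000 = 0.005 mol; V_base = moles/0.23 × 1000 = 21.7 mL. At equivalence only the conjugate base is present: [A⁻] = 0.005/0.072 = 6.9697e-02 M. Kb = Kw/Ka = 2.18e-11; [OH⁻] = √(Kb × [A⁻]) = 1.2323e-06; pOH = 5.91; pH = 14 - pOH = 8.09.

V = 21.7 mL, pH = 8.09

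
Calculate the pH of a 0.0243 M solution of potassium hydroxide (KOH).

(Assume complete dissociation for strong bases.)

[OH⁻] = 0.0243 M for strong base. pOH = -log[OH⁻] = 1.61, pH = 14 - pOH

pH = 12.39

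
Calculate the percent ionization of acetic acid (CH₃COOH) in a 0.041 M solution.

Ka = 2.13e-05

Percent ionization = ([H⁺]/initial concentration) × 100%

Using Ka equilibrium: x² + Ka×x - Ka×C = 0. Solving: [H⁺] = 9.2392e-04. Percent = (9.2392e-04/0.041) × 100

Percent ionization = 2.25%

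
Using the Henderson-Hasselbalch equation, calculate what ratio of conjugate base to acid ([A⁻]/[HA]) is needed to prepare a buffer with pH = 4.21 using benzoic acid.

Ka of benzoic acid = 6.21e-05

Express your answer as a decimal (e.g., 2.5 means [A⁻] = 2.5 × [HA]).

pKa = -log(6.21e-05) = 4.2069. pH = pKa + log([A⁻]/[HA]), so log([A⁻]/[HA]) = pH − pKa = 4.21 − 4.2069 = 0.0031. [A⁻]/[HA] = 10^(0.0031) = 1.01

[A⁻]/[HA] = 1.01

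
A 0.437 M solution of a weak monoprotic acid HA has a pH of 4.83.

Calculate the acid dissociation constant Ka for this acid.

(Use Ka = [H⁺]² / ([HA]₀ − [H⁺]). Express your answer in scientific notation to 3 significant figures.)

[H⁺] = 10^(−pH) = 10^(−4.83) = 1.479e-05 M. For HA ⇌ H⁺ + A⁻, Ka = [H⁺][A⁻]/[HA] = [H⁺]² / ([HA]₀ − [H⁺]) = (1.479e-05)² / (0.437 − 1.479e-05) = 5.01e-10.

K_a = 5.01e-10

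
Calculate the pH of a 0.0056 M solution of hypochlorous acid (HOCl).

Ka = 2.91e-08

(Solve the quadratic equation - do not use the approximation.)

x² + Ka×x - Ka×C = 0. Using quadratic formula: [H⁺] = 1.2751e-05

pH = 4.89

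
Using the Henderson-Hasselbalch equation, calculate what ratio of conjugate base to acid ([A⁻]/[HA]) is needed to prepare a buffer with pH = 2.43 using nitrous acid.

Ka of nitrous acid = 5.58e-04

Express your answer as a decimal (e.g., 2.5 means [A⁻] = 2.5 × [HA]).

pKa = -log(5.58e-04) = 3.2534. pH = pKa + log([A⁻]/[HA]), so log([A⁻]/[HA]) = pH − pKa = 2.43 − 3.2534 = -0.8234. [A⁻]/[HA] = 10^(-0.8234) = 0.150

[A⁻]/[HA] = 0.150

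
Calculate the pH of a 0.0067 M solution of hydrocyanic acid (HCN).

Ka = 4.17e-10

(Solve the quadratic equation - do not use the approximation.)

x² + Ka×x - Ka×C = 0. Using quadratic formula: [H⁺] = 1.6713e-06

pH = 5.78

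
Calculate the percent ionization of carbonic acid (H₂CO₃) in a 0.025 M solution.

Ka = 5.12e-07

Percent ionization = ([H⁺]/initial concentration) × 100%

Using Ka equilibrium: x² + Ka×x - Ka×C = 0. Solving: [H⁺] = 1.1288e-04. Percent = (1.1288e-04/0.025) × 100

Percent ionization = 0.452%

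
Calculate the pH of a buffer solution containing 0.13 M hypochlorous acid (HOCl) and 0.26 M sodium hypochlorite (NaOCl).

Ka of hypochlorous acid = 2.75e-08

pKa = -log(2.75e-08) = 7.56. pH = pKa + log([A⁻]/[HA]) = 7.56 + log(0.26/0.13)

pH = 7.86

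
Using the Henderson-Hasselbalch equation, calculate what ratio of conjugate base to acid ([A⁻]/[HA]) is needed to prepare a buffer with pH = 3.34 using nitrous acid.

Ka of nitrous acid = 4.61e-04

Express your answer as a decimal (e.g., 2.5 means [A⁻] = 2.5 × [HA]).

pKa = -log(4.61e-04) = 3.3363. pH = pKa + log([A⁻]/[HA]), so log([A⁻]/[HA]) = pH − pKa = 3.34 − 3.3363 = 0.0037. [A⁻]/[HA] = 10^(0.0037) = 1.01

[A⁻]/[HA] = 1.01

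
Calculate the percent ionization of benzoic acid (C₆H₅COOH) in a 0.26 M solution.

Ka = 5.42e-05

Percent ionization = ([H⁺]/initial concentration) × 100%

Using Ka equilibrium: x² + Ka×x - Ka×C = 0. Solving: [H⁺] = 3.7269e-03. Percent = (3.7269e-03/0.26) × 100

Percent ionization = 1.43%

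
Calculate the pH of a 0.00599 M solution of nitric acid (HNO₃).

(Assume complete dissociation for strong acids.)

[H⁺] = 0.00599 M for strong acid. pH = -log[H⁺] = -log(0.00599)

pH = 2.22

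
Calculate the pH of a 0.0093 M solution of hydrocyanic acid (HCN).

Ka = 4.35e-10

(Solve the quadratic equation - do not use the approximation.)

x² + Ka×x - Ka×C = 0. Using quadratic formula: [H⁺] = 2.0111e-06

pH = 5.70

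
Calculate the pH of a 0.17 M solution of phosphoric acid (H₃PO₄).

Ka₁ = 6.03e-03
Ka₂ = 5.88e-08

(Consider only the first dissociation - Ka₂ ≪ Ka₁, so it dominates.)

First dissociation dominates. From Ka₁ = [H⁺][HA⁻]/[H₂A], x² + Ka₁·x − Ka₁·C = 0 with C = 0.17 M and Ka₁ = 6.03e-03. Solving: [H⁺] = (−Ka₁ + √(Ka₁² + 4·Ka₁·C)) / 2 = 2.9144e-02 M. pH = -log(2.9144e-02) = 1.54.

pH = 1.54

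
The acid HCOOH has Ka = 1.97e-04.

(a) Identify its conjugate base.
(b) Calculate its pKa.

(a) The conjugate base is formed by removing one H⁺ from HCOOH, giving HCOO⁻. (b) pKa = -log(Ka) = -log(1.97e-04) = 3.71.

Conjugate base: HCOO⁻; pK_a = 3.71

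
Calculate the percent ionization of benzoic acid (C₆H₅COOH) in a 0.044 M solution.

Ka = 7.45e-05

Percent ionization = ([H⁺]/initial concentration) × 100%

Using Ka equilibrium: x² + Ka×x - Ka×C = 0. Solving: [H⁺] = 1.7737e-03. Percent = (1.7737e-03/0.044) × 100

Percent ionization = 4.03%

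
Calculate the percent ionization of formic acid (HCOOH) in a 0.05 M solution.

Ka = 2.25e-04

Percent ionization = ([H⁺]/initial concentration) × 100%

Using Ka equilibrium: x² + Ka×x - Ka×C = 0. Solving: [H⁺] = 3.2435e-03. Percent = (3.2435e-03/0.05) × 100

Percent ionization = 6.49%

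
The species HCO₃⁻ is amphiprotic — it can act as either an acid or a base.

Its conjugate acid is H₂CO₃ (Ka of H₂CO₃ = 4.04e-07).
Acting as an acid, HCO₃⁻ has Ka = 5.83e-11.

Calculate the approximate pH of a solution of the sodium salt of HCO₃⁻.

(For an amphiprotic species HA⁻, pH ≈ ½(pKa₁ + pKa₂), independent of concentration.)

pKa₁ = -log(4.04e-07) = 6.39; pKa₂ = -log(5.83e-11) = 10.23. For an amphiprotic species, pH ≈ ½(pKa₁ + pKa₂) = ½(6.39 + 10.23) = 8.31.

pH = 8.31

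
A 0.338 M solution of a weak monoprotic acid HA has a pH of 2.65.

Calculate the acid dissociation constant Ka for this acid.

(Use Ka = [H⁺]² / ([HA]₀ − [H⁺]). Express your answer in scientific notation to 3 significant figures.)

[H⁺] = 10^(−pH) = 10^(−2.65) = 2.239e-03 M. For HA ⇌ H⁺ + A⁻, Ka = [H⁺][A⁻]/[HA] = [H⁺]² / ([HA]₀ − [H⁺]) = (2.239e-03)² / (0.338 − 2.239e-03) = 1.49e-05.

K_a = 1.49e-05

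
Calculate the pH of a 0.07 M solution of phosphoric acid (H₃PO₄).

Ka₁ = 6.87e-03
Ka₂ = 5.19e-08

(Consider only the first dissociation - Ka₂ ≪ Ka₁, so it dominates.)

First dissociation dominates. From Ka₁ = [H⁺][HA⁻]/[H₂A], x² + Ka₁·x − Ka₁·C = 0 with C = 0.07 M and Ka₁ = 6.87e-03. Solving: [H⁺] = (−Ka₁ + √(Ka₁² + 4·Ka₁·C)) / 2 = 1.8762e-02 M. pH = -log(1.8762e-02) = 1.73.

pH = 1.73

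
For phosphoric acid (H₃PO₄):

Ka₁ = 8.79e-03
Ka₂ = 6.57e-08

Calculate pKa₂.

pKa₂ = -log(Ka₂) = -log(6.57e-08) = 7.18.

pK_{a2} = 7.18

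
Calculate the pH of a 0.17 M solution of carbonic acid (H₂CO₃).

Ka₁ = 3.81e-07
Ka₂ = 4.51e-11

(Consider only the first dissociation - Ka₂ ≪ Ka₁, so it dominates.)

First dissociation dominates. From Ka₁ = [H⁺][HA⁻]/[H₂A], x² + Ka₁·x − Ka₁·C = 0 with C = 0.17 M and Ka₁ = 3.81e-07. Solving: [H⁺] = (−Ka₁ + √(Ka₁² + 4·Ka₁·C)) / 2 = 2.5431e-04 M. pH = -log(2.5431e-04) = 3.59.

pH = 3.59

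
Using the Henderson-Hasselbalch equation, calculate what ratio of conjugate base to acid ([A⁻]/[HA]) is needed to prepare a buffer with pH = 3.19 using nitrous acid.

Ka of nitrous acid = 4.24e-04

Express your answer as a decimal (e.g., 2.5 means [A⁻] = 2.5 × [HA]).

pKa = -log(4.24e-04) = 3.3726. pH = pKa + log([A⁻]/[HA]), so log([A⁻]/[HA]) = pH − pKa = 3.19 − 3.3726 = -0.1826. [A⁻]/[HA] = 10^(-0.1826) = 0.657

[A⁻]/[HA] = 0.657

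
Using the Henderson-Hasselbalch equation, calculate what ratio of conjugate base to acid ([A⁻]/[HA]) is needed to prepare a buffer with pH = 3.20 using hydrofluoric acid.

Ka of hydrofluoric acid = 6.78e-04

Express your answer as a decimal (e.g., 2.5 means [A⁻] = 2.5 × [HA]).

pKa = -log(6.78e-04) = 3.1688. pH = pKa + log([A⁻]/[HA]), so log([A⁻]/[HA]) = pH − pKa = 3.20 − 3.1688 = 0.0312. [A⁻]/[HA] = 10^(0.0312) = 1.07

[A⁻]/[HA] = 1.07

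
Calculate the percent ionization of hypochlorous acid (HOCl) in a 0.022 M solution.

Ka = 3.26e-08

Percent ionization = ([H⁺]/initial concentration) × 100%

Using Ka equilibrium: x² + Ka×x - Ka×C = 0. Solving: [H⁺] = 2.6764e-05. Percent = (2.6764e-05/0.022) × 100

Percent ionization = 0.122%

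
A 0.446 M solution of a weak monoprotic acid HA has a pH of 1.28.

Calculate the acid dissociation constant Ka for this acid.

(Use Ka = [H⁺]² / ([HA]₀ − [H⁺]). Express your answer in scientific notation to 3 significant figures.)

[H⁺] = 10^(−pH) = 10^(−1.28) = 5.248e-02 M. For HA ⇌ H⁺ + A⁻, Ka = [H⁺][A⁻]/[HA] = [H⁺]² / ([HA]₀ − [H⁺]) = (5.248e-02)² / (0.446 − 5.248e-02) = 7.00e-03.

K_a = 7.00e-03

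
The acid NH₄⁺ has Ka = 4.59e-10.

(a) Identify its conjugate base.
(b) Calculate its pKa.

(a) The conjugate base is formed by removing one H⁺ from NH₄⁺, giving NH₃. (b) pKa = -log(Ka) = -log(4.59e-10) = 9.34.

Conjugate base: NH₃; pK_a = 9.34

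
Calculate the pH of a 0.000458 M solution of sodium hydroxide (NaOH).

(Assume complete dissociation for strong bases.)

[OH⁻] = 0.000458 M for strong base. pOH = -log[OH⁻] = 3.34, pH = 14 - pOH

pH = 10.66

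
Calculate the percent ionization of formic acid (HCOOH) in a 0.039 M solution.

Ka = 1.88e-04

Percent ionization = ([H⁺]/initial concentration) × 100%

Using Ka equilibrium: x² + Ka×x - Ka×C = 0. Solving: [H⁺] = 2.6154e-03. Percent = (2.6154e-03/0.039) × 100

Percent ionization = 6.71%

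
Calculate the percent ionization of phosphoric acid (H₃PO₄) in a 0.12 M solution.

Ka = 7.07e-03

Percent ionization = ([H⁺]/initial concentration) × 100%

Using Ka equilibrium: x² + Ka×x - Ka×C = 0. Solving: [H⁺] = 2.5806e-02. Percent = (2.5806e-02/0.12) × 100

Percent ionization = 21.5%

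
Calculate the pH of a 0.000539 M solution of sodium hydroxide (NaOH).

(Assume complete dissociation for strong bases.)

[OH⁻] = 0.000539 M for strong base. pOH = -log[OH⁻] = 3.27, pH = 14 - pOH

pH = 10.73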